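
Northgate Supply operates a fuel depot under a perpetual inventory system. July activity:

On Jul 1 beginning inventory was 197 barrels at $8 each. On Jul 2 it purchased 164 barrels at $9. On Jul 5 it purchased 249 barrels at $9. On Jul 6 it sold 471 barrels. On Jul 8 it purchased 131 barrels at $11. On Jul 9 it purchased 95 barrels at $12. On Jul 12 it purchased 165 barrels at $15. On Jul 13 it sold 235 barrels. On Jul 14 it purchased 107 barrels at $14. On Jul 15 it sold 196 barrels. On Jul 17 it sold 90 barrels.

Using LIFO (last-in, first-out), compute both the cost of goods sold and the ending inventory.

COGS = $10,919; ending inventory = $928

Jul 6, 471 sold [LIFO — newest first]: 249 @ $9 + 164 @ $9 + 58 @ $8 = $4,181
Jul 13, 235 sold [LIFO — newest first]: 165 @ $15 + 70 @ $12 = $3,315
Jul 15, 196 sold [LIFO — newest first]: 107 @ $14 + 25 @ $12 + 64 @ $11 = $2,502
Jul 17, 90 sold [LIFO — newest first]: 67 @ $11 + 23 @ $8 = $921
Total COGS = $4,181 + $3,315 + $2,502 + $921 = $10,919
Ending inventory: 116 @ $8 = $928
Check: goods available $11,847 = COGS $10,919 + ending $928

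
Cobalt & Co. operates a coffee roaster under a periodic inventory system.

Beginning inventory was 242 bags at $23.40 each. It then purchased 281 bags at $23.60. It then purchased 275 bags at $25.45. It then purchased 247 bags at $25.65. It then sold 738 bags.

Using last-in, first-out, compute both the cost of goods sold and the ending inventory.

Sale 1 (738) [LIFO — newest first]: 247 @ $25.65 + 275 @ $25.45 + 216 @ $23.60 = $18,431.90
Ending inventory: 242 @ $23.40 + 65 @ $23.60 = $7,196.80

COGS = $18,431.90; ending inventory = $7,196.80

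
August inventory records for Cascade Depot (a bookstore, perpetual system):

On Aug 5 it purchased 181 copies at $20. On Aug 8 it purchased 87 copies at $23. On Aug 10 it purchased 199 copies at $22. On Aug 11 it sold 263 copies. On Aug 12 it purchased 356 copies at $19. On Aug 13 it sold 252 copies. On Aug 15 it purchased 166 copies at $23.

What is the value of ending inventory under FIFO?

Ending inventory = $9,670

Aug 11, 263 sold [FIFO — oldest first]: 181 @ $20 + 82 @ $23 = $5,506
Aug 13, 252 sold [FIFO — oldest first]: 5 @ $23 + 199 @ $22 + 48 @ $19 = $5,405
Total COGS = $5,506 + $5,405 = $10,911
Ending inventory: 308 @ $19 + 166 @ $23 = $9,670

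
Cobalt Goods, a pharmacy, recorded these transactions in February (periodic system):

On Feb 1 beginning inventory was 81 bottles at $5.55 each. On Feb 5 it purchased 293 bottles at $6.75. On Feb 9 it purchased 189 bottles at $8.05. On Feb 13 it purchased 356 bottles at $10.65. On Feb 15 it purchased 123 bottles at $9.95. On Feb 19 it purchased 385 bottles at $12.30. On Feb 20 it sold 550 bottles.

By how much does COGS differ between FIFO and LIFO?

$2,562.55

FIFO COGS: 81 @ $5.55 + 293 @ $6.75 + 176 @ $8.05 = $3,844.10
LIFO COGS: 385 @ $12.30 + 123 @ $9.95 + 42 @ $10.65 = $6,406.65
Difference = |$3,844.10 − $6,406.65| = $2,562.55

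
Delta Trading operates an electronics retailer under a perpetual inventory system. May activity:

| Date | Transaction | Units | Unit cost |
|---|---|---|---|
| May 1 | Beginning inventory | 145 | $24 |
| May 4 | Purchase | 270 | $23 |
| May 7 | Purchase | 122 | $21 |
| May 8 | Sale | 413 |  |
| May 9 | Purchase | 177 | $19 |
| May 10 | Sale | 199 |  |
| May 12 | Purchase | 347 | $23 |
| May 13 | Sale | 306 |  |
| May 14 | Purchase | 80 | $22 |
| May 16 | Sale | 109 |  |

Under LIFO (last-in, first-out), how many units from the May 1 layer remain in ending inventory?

May 8, 413 sold [LIFO — newest first]: 122 @ $21 + 270 @ $23 + 21 @ $24 = $9,276
May 10, 199 sold [LIFO — newest first]: 177 @ $19 + 22 @ $24 = $3,891
May 13, 306 sold [LIFO — newest first]: 306 @ $23 = $7,038
May 16, 109 sold [LIFO — newest first]: 80 @ $22 + 29 @ $23 = $2,427
Total COGS = $9,276 + $3,891 + $7,038 + $2,427 = $22,632
Ending inventory: 102 @ $24 + 12 @ $23 = $2,724

102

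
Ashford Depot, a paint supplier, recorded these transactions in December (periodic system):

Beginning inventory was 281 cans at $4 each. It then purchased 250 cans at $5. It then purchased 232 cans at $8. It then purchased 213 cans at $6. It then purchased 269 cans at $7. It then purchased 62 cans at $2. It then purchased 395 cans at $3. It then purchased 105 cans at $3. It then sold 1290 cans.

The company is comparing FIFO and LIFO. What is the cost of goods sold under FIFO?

FIFO COGS: 281 @ $4 + 250 @ $5 + 232 @ $8 + 213 @ $6 + 269 @ $7 + 45 @ $2 = $7,481
LIFO COGS: 105 @ $3 + 395 @ $3 + 62 @ $2 + 269 @ $7 + 213 @ $6 + 232 @ $8 + 14 @ $5 = $6,711

COGS = $7,481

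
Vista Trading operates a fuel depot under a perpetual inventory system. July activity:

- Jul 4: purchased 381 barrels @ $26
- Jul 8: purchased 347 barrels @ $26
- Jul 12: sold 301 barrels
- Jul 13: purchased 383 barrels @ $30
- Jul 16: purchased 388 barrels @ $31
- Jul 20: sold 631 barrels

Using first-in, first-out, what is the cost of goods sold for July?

COGS = $25,048

Jul 12, 301 sold [FIFO — oldest first]: 301 @ $26 = $7,826
Jul 20, 631 sold [FIFO — oldest first]: 80 @ $26 + 347 @ $26 + 204 @ $30 = $17,222
Total COGS = $7,826 + $17,222 = $25,048
Ending inventory: 179 @ $30 + 388 @ $31 = $17,398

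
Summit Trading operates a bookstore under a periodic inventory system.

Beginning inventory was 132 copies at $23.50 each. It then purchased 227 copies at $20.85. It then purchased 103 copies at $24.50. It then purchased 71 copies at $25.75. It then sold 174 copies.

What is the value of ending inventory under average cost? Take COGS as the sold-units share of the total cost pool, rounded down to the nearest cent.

Ending inventory = $8,208.31

Sale 1, sell 174: 174/533 × $12,186.70 → $3,978.39
Ending inventory (cost pool remaining) = $8,208.31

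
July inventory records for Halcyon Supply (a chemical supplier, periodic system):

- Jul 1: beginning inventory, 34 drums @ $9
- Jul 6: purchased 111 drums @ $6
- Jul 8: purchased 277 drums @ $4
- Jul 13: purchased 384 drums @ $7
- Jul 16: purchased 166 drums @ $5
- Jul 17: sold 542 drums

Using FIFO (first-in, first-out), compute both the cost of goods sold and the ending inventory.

COGS = $2,920; ending inventory = $2,678

Jul 17, 542 sold [FIFO — oldest first]: 34 @ $9 + 111 @ $6 + 277 @ $4 + 120 @ $7 = $2,920
Ending inventory: 264 @ $7 + 166 @ $5 = $2,678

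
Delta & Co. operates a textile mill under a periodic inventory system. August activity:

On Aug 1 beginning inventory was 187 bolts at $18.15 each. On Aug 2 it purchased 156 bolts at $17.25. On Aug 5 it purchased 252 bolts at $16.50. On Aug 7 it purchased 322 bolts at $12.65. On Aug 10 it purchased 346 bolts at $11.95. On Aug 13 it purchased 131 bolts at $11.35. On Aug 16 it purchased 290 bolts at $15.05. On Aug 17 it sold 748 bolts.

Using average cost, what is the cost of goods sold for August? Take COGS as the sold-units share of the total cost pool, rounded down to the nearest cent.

COGS = $10,794.65

Aug 17, sell 748: 748/1684 × $24,302.40 → $10,794.65
Ending inventory (cost pool remaining) = $13,507.75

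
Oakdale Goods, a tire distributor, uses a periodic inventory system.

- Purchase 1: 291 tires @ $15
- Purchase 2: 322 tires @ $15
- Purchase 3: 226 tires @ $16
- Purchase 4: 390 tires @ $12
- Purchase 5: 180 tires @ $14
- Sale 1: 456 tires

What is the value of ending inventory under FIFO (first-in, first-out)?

Ending inventory = $13,171

Sale 1 (456) [FIFO — oldest first]: 291 @ $15 + 165 @ $15 = $6,840
Ending inventory: 157 @ $15 + 226 @ $16 + 390 @ $12 + 180 @ $14 = $13,171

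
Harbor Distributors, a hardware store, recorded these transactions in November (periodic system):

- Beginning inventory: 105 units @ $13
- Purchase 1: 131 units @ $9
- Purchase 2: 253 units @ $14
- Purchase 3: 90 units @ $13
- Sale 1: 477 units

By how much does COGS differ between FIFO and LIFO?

$12

FIFO COGS: 105 @ $13 + 131 @ $9 + 241 @ $14 = $5,918
LIFO COGS: 90 @ $13 + 253 @ $14 + 131 @ $9 + 3 @ $13 = $5,930
Difference = |$5,918 − $5,930| = $12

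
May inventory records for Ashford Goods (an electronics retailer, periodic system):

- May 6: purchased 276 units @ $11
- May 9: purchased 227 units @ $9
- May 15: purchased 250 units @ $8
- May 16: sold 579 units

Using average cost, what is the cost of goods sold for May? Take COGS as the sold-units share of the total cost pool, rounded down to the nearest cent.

May 16, sell 579: 579/753 × $7,079.00 → $5,443.21
Ending inventory (cost pool remaining) = $1,635.79

COGS = $5,443.21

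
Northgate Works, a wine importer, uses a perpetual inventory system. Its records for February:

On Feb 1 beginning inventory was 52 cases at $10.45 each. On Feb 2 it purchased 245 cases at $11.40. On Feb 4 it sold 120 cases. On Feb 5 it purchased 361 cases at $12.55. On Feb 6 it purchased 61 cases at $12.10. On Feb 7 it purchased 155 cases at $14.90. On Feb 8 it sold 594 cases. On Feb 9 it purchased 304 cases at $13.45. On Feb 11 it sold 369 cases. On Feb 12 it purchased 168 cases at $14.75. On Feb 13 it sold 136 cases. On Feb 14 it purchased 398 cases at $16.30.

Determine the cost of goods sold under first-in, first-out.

Feb 4, 120 sold [FIFO — oldest first]: 52 @ $10.45 + 68 @ $11.40 = $1,318.60
Feb 8, 594 sold [FIFO — oldest first]: 177 @ $11.40 + 361 @ $12.55 + 56 @ $12.10 = $7,225.95
Feb 11, 369 sold [FIFO — oldest first]: 5 @ $12.10 + 155 @ $14.90 + 209 @ $13.45 = $5,181.05
Feb 13, 136 sold [FIFO — oldest first]: 95 @ $13.45 + 41 @ $14.75 = $1,882.50
Total COGS = $1,318.60 + $7,225.95 + $5,181.05 + $1,882.50 = $15,608.10
Ending inventory: 127 @ $14.75 + 398 @ $16.30 = $8,360.65

COGS = $15,608.10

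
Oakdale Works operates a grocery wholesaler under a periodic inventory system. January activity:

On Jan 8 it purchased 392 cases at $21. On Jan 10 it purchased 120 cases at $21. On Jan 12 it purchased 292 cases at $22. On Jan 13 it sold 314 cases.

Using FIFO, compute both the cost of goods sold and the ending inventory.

COGS = $6,594; ending inventory = $10,582

Jan 13, 314 sold [FIFO — oldest first]: 314 @ $21 = $6,594
Ending inventory: 78 @ $21 + 120 @ $21 + 292 @ $22 = $10,582
Check: goods available $17,176 = COGS $6,594 + ending $10,582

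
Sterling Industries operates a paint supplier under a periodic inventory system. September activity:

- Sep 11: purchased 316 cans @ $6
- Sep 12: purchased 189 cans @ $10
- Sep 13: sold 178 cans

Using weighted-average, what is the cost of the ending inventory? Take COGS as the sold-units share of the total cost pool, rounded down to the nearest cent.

Ending inventory = $2,451.53

Sep 13, sell 178: 178/505 × $3,786.00 → $1,334.47
Ending inventory (cost pool remaining) = $2,451.53
Check: goods available $3,786.00 = COGS $1,334.47 + ending $2,451.53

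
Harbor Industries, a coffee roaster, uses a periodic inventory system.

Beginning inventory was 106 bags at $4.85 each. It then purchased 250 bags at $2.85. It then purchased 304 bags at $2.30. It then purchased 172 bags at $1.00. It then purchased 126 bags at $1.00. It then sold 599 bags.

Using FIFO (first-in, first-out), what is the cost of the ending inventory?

Sale 1 (599) [FIFO — oldest first]: 106 @ $4.85 + 250 @ $2.85 + 243 @ $2.30 = $1,785.50
Ending inventory: 61 @ $2.30 + 172 @ $1.00 + 126 @ $1.00 = $438.30

Ending inventory = $438.30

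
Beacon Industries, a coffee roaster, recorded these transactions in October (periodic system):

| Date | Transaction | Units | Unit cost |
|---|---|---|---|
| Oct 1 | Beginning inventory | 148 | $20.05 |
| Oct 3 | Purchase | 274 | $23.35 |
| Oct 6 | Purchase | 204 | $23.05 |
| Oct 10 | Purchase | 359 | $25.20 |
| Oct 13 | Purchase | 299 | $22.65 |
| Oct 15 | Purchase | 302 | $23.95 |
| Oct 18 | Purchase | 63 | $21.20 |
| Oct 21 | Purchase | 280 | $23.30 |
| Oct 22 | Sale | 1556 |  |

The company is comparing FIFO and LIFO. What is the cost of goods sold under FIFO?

COGS = $36,401.05

FIFO COGS: 148 @ $20.05 + 274 @ $23.35 + 204 @ $23.05 + 359 @ $25.20 + 299 @ $22.65 + 272 @ $23.95 = $36,401.05
LIFO COGS: 280 @ $23.30 + 63 @ $21.20 + 302 @ $23.95 + 299 @ $22.65 + 359 @ $25.20 + 204 @ $23.05 + 49 @ $23.35 = $36,758.00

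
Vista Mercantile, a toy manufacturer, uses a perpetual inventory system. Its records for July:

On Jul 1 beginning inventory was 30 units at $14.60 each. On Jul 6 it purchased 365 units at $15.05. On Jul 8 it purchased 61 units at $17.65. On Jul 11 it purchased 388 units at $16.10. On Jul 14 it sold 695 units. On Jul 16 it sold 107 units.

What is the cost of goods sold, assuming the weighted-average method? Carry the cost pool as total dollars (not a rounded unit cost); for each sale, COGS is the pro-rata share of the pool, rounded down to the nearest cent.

After Jul 1: 30 on hand, pool $438.00 (≈ $14.6000 each)
After Jul 6: 395 on hand, pool $5,931.25 (≈ $15.0158 each)
After Jul 8: 456 on hand, pool $7,007.90 (≈ $15.3682 each)
After Jul 11: 844 on hand, pool $13,254.70 (≈ $15.7046 each)
Jul 14, sell 695: 695/844 × $13,254.70 → $10,914.71
Jul 16, sell 107: 107/149 × $2,339.99 → $1,680.39
Total COGS = $10,914.71 + $1,680.39 = $12,595.10
Ending inventory (cost pool remaining) = $659.60

COGS = $12,595.10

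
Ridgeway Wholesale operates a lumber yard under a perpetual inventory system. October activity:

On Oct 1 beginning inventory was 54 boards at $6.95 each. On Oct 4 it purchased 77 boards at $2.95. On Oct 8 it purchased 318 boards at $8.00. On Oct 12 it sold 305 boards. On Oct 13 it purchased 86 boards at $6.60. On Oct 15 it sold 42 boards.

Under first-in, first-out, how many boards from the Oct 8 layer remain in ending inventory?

Oct 12, 305 sold [FIFO — oldest first]: 54 @ $6.95 + 77 @ $2.95 + 174 @ $8.00 = $1,994.45
Oct 15, 42 sold [FIFO — oldest first]: 42 @ $8.00 = $336.00
Total COGS = $1,994.45 + $336.00 = $2,330.45
Ending inventory: 102 @ $8.00 + 86 @ $6.60 = $1,383.60

102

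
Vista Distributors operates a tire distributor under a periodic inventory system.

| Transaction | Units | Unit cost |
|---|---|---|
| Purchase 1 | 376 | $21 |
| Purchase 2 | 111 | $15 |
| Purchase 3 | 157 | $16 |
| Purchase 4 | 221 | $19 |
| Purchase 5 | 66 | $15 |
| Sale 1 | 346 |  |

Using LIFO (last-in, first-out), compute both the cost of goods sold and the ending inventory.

Sale 1 (346) [LIFO — newest first]: 66 @ $15 + 221 @ $19 + 59 @ $16 = $6,133
Ending inventory: 376 @ $21 + 111 @ $15 + 98 @ $16 = $11,129

COGS = $6,133; ending inventory = $11,129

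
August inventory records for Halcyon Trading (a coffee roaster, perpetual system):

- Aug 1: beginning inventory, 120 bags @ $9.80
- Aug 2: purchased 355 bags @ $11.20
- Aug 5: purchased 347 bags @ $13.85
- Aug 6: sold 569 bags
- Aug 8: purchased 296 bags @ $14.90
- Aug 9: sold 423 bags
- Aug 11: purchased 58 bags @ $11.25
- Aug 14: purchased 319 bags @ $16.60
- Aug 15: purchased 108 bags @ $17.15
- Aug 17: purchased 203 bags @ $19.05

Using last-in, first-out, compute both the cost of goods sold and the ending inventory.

Aug 6, 569 sold [LIFO — newest first]: 347 @ $13.85 + 222 @ $11.20 = $7,292.35
Aug 9, 423 sold [LIFO — newest first]: 296 @ $14.90 + 127 @ $11.20 = $5,832.80
Total COGS = $7,292.35 + $5,832.80 = $13,125.15
Ending inventory: 120 @ $9.80 + 6 @ $11.20 + 58 @ $11.25 + 319 @ $16.60 + 108 @ $17.15 + 203 @ $19.05 = $12,910.45
Check: goods available $26,035.60 = COGS $13,125.15 + ending $12,910.45

COGS = $13,125.15; ending inventory = $12,910.45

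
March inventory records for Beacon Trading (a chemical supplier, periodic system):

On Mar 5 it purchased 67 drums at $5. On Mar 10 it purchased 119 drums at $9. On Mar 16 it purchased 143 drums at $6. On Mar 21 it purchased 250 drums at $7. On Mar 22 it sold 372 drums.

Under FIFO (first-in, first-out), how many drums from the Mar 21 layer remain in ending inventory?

207

Mar 22, 372 sold [FIFO — oldest first]: 67 @ $5 + 119 @ $9 + 143 @ $6 + 43 @ $7 = $2,565
Ending inventory: 207 @ $7 = $1,449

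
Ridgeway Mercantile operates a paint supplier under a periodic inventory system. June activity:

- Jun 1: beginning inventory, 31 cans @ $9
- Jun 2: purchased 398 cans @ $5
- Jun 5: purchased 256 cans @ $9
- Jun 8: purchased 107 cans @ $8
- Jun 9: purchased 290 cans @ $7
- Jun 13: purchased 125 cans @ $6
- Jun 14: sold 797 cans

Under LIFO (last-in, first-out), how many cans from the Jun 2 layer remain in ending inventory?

Jun 14, 797 sold [LIFO — newest first]: 125 @ $6 + 290 @ $7 + 107 @ $8 + 256 @ $9 + 19 @ $5 = $6,035
Ending inventory: 31 @ $9 + 379 @ $5 = $2,174

379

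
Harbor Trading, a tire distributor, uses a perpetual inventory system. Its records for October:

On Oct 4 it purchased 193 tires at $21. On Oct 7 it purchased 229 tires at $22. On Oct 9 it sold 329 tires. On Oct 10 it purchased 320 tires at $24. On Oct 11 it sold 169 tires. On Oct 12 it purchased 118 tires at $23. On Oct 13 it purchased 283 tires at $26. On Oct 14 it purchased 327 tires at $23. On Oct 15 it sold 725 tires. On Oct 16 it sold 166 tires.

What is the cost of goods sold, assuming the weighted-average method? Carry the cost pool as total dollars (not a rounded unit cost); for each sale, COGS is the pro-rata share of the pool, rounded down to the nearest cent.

After Oct 4: 193 on hand, pool $4,053.00 (≈ $21.0000 each)
After Oct 7: 422 on hand, pool $9,091.00 (≈ $21.5427 each)
Oct 9, sell 329: 329/422 × $9,091.00 → $7,087.53
After Oct 10: 413 on hand, pool $9,683.47 (≈ $23.4467 each)
Oct 11, sell 169: 169/413 × $9,683.47 → $3,962.48
After Oct 12: 362 on hand, pool $8,434.99 (≈ $23.3011 each)
After Oct 13: 645 on hand, pool $15,792.99 (≈ $24.4853 each)
After Oct 14: 972 on hand, pool $23,313.99 (≈ $23.9856 each)
Oct 15, sell 725: 725/972 × $23,313.99 → $17,389.55
Oct 16, sell 166: 166/247 × $5,924.44 → $3,981.60
Total COGS = $7,087.53 + $3,962.48 + $17,389.55 + $3,981.60 = $32,421.16
Ending inventory (cost pool remaining) = $1,942.84

COGS = $32,421.16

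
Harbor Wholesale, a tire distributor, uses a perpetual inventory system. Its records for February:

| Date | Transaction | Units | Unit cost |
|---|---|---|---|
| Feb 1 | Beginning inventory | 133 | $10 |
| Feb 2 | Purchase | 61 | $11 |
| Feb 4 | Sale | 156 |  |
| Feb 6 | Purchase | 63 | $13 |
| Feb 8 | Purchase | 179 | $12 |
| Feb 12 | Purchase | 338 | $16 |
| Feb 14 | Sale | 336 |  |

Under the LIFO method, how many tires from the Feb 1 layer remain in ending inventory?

38

Feb 4, 156 sold [LIFO — newest first]: 61 @ $11 + 95 @ $10 = $1,621
Feb 14, 336 sold [LIFO — newest first]: 336 @ $16 = $5,376
Total COGS = $1,621 + $5,376 = $6,997
Ending inventory: 38 @ $10 + 63 @ $13 + 179 @ $12 + 2 @ $16 = $3,379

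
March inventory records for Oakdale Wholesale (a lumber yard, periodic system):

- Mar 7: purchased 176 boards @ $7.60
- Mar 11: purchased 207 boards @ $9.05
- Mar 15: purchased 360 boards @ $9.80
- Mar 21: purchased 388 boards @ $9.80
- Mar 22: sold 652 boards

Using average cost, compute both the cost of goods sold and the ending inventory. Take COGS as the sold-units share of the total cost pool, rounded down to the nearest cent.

COGS = $6,076.88; ending inventory = $4,464.47

Mar 22, sell 652: 652/1131 × $10,541.35 → $6,076.88
Ending inventory (cost pool remaining) = $4,464.47
Check: goods available $10,541.35 = COGS $6,076.88 + ending $4,464.47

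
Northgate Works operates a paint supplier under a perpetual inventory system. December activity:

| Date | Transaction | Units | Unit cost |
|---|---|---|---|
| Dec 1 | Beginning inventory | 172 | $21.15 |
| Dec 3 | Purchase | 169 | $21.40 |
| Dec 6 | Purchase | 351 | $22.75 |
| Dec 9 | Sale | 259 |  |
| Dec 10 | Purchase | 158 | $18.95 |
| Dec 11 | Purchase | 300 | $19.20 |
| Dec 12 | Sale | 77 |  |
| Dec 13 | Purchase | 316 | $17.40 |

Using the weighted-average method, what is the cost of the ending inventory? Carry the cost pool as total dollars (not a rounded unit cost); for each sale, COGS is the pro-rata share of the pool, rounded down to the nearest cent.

After Dec 1: 172 on hand, pool $3,637.80 (≈ $21.1500 each)
After Dec 3: 341 on hand, pool $7,254.40 (≈ $21.2739 each)
After Dec 6: 692 on hand, pool $15,239.65 (≈ $22.0226 each)
Dec 9, sell 259: 259/692 × $15,239.65 → $5,703.85
After Dec 10: 591 on hand, pool $12,529.90 (≈ $21.2012 each)
After Dec 11: 891 on hand, pool $18,289.90 (≈ $20.5274 each)
Dec 12, sell 77: 77/891 × $18,289.90 → $1,580.60
After Dec 13: 1130 on hand, pool $22,207.70 (≈ $19.6528 each)
Total COGS = $5,703.85 + $1,580.60 = $7,284.45
Ending inventory (cost pool remaining) = $22,207.70
Check: goods available $29,492.15 = COGS $7,284.45 + ending $22,207.70

Ending inventory = $22,207.70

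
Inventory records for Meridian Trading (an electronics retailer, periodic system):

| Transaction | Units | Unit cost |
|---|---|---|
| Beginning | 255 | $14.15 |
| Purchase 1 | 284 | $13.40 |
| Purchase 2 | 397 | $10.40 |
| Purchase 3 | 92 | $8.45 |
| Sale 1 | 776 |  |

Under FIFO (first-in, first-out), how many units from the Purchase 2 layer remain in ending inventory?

160

Sale 1 (776) [FIFO — oldest first]: 255 @ $14.15 + 284 @ $13.40 + 237 @ $10.40 = $9,878.65
Ending inventory: 160 @ $10.40 + 92 @ $8.45 = $2,441.40
Check: goods available $12,320.05 = COGS $9,878.65 + ending $2,441.40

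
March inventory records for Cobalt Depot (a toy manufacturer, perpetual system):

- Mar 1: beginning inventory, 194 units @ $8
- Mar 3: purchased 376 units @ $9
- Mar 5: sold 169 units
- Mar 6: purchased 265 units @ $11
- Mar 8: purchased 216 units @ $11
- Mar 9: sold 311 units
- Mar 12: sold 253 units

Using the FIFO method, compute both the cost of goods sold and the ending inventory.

COGS = $6,729; ending inventory = $3,498

Mar 5, 169 sold [FIFO — oldest first]: 169 @ $8 = $1,352
Mar 9, 311 sold [FIFO — oldest first]: 25 @ $8 + 286 @ $9 = $2,774
Mar 12, 253 sold [FIFO — oldest first]: 90 @ $9 + 163 @ $11 = $2,603
Total COGS = $1,352 + $2,774 + $2,603 = $6,729
Ending inventory: 102 @ $11 + 216 @ $11 = $3,498
Check: goods available $10,227 = COGS $6,729 + ending $3,498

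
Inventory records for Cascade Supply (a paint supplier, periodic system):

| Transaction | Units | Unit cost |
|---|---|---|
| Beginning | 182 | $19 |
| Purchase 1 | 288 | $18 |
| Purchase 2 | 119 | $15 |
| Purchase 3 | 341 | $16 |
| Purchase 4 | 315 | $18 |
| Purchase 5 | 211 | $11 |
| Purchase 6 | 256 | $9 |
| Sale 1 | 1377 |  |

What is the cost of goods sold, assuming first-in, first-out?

Sale 1 (1377) [FIFO — oldest first]: 182 @ $19 + 288 @ $18 + 119 @ $15 + 341 @ $16 + 315 @ $18 + 132 @ $11 = $23,005
Ending inventory: 79 @ $11 + 256 @ $9 = $3,173

COGS = $23,005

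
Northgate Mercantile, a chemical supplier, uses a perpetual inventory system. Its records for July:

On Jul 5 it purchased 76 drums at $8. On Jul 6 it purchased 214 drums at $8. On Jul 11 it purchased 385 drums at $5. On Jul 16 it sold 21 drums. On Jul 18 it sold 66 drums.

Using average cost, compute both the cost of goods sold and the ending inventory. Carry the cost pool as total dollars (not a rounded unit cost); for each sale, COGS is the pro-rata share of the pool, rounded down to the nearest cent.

After Jul 5: 76 on hand, pool $608.00 (≈ $8.0000 each)
After Jul 6: 290 on hand, pool $2,320.00 (≈ $8.0000 each)
After Jul 11: 675 on hand, pool $4,245.00 (≈ $6.2889 each)
Jul 16, sell 21: 21/675 × $4,245.00 → $132.06
Jul 18, sell 66: 66/654 × $4,112.94 → $415.06
Total COGS = $132.06 + $415.06 = $547.12
Ending inventory (cost pool remaining) = $3,697.88

COGS = $547.12; ending inventory = $3,697.88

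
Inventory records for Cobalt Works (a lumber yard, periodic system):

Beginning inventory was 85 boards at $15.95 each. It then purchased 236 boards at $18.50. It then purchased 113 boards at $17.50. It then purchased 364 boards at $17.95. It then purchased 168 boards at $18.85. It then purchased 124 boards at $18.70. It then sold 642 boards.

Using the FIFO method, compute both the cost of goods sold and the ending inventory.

Sale 1 (642) [FIFO — oldest first]: 85 @ $15.95 + 236 @ $18.50 + 113 @ $17.50 + 208 @ $17.95 = $11,432.85
Ending inventory: 156 @ $17.95 + 168 @ $18.85 + 124 @ $18.70 = $8,285.80
Check: goods available $19,718.65 = COGS $11,432.85 + ending $8,285.80

COGS = $11,432.85; ending inventory = $8,285.80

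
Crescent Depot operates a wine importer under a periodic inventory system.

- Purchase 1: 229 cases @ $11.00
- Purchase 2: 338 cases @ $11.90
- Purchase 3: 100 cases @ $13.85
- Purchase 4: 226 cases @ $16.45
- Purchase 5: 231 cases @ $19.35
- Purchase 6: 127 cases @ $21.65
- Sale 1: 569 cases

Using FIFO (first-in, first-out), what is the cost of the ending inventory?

Sale 1 (569) [FIFO — oldest first]: 229 @ $11.00 + 338 @ $11.90 + 2 @ $13.85 = $6,568.90
Ending inventory: 98 @ $13.85 + 226 @ $16.45 + 231 @ $19.35 + 127 @ $21.65 = $12,294.40

Ending inventory = $12,294.40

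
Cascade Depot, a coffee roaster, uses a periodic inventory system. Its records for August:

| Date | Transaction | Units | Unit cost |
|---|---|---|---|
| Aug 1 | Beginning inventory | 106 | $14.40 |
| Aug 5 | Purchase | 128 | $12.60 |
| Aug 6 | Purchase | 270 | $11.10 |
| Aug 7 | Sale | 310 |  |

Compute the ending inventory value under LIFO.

Ending inventory = $2,635.20

Aug 7, 310 sold [LIFO — newest first]: 270 @ $11.10 + 40 @ $12.60 = $3,501.00
Ending inventory: 106 @ $14.40 + 88 @ $12.60 = $2,635.20
Check: goods available $6,136.20 = COGS $3,501.00 + ending $2,635.20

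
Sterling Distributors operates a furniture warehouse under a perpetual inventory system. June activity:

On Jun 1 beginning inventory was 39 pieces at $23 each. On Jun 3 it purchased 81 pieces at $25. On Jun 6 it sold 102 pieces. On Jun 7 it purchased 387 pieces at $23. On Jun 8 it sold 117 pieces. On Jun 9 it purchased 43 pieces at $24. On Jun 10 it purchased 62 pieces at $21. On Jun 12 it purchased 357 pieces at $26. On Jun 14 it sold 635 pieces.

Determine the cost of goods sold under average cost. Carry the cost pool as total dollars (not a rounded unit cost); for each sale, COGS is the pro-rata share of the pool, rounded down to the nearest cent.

After Jun 1: 39 on hand, pool $897.00 (≈ $23.0000 each)
After Jun 3: 120 on hand, pool $2,922.00 (≈ $24.3500 each)
Jun 6, sell 102: 102/120 × $2,922.00 → $2,483.70
After Jun 7: 405 on hand, pool $9,339.30 (≈ $23.0600 each)
Jun 8, sell 117: 117/405 × $9,339.30 → $2,698.02
After Jun 9: 331 on hand, pool $7,673.28 (≈ $23.1821 each)
After Jun 10: 393 on hand, pool $8,975.28 (≈ $22.8379 each)
After Jun 12: 750 on hand, pool $18,257.28 (≈ $24.3430 each)
Jun 14, sell 635: 635/750 × $18,257.28 → $15,457.83
Total COGS = $2,483.70 + $2,698.02 + $15,457.83 = $20,639.55
Ending inventory (cost pool remaining) = $2,799.45

COGS = $20,639.55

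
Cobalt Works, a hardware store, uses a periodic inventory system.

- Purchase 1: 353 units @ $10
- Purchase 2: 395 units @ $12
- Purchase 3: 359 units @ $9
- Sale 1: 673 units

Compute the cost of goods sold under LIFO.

Sale 1 (673) [LIFO — newest first]: 359 @ $9 + 314 @ $12 = $6,999
Ending inventory: 353 @ $10 + 81 @ $12 = $4,502
Check: goods available $11,501 = COGS $6,999 + ending $4,502

COGS = $6,999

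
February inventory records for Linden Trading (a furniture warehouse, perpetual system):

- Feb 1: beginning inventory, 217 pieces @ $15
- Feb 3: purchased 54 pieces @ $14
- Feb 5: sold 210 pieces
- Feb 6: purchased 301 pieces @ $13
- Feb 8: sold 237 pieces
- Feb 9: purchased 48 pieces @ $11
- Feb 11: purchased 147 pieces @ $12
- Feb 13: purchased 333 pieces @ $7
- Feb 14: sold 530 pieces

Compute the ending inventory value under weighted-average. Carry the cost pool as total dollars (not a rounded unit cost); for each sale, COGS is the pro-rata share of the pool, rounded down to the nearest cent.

After Feb 1: 217 on hand, pool $3,255.00 (≈ $15.0000 each)
After Feb 3: 271 on hand, pool $4,011.00 (≈ $14.8007 each)
Feb 5, sell 210: 210/271 × $4,011.00 → $3,108.15
After Feb 6: 362 on hand, pool $4,815.85 (≈ $13.3035 each)
Feb 8, sell 237: 237/362 × $4,815.85 → $3,152.91
After Feb 9: 173 on hand, pool $2,190.94 (≈ $12.6644 each)
After Feb 11: 320 on hand, pool $3,954.94 (≈ $12.3592 each)
After Feb 13: 653 on hand, pool $6,285.94 (≈ $9.6262 each)
Feb 14, sell 530: 530/653 × $6,285.94 → $5,101.91
Total COGS = $3,108.15 + $3,152.91 + $5,101.91 = $11,362.97
Ending inventory (cost pool remaining) = $1,184.03

Ending inventory = $1,184.03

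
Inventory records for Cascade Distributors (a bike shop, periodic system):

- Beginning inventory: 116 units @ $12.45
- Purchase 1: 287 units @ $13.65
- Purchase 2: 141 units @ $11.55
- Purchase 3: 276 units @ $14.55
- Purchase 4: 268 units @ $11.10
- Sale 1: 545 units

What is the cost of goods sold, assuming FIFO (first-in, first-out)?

COGS = $7,004.85

Sale 1 (545) [FIFO — oldest first]: 116 @ $12.45 + 287 @ $13.65 + 141 @ $11.55 + 1 @ $14.55 = $7,004.85
Ending inventory: 275 @ $14.55 + 268 @ $11.10 = $6,976.05
Check: goods available $13,980.90 = COGS $7,004.85 + ending $6,976.05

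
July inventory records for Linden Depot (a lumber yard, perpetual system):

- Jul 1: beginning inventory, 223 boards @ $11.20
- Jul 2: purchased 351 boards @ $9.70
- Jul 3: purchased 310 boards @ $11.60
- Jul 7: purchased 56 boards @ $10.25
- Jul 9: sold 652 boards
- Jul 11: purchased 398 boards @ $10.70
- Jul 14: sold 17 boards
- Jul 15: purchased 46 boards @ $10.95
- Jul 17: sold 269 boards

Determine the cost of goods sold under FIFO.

Jul 9, 652 sold [FIFO — oldest first]: 223 @ $11.20 + 351 @ $9.70 + 78 @ $11.60 = $6,807.10
Jul 14, 17 sold [FIFO — oldest first]: 17 @ $11.60 = $197.20
Jul 17, 269 sold [FIFO — oldest first]: 215 @ $11.60 + 54 @ $10.25 = $3,047.50
Total COGS = $6,807.10 + $197.20 + $3,047.50 = $10,051.80
Ending inventory: 2 @ $10.25 + 398 @ $10.70 + 46 @ $10.95 = $4,782.80
Check: goods available $14,834.60 = COGS $10,051.80 + ending $4,782.80

COGS = $10,051.80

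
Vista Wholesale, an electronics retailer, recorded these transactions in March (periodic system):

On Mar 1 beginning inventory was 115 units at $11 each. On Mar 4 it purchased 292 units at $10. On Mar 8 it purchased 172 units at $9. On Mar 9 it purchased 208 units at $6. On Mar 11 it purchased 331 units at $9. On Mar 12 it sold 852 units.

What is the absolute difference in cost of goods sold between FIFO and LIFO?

FIFO COGS: 115 @ $11 + 292 @ $10 + 172 @ $9 + 208 @ $6 + 65 @ $9 = $7,566
LIFO COGS: 331 @ $9 + 208 @ $6 + 172 @ $9 + 141 @ $10 = $7,185
Difference = |$7,566 − $7,185| = $381

$381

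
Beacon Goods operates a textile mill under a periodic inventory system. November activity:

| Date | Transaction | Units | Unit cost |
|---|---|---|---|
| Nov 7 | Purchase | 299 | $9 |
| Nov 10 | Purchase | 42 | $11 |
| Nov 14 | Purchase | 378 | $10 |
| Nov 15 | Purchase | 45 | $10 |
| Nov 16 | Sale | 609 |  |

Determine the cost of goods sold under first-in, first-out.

COGS = $5,833

Nov 16, 609 sold [FIFO — oldest first]: 299 @ $9 + 42 @ $11 + 268 @ $10 = $5,833
Ending inventory: 110 @ $10 + 45 @ $10 = $1,550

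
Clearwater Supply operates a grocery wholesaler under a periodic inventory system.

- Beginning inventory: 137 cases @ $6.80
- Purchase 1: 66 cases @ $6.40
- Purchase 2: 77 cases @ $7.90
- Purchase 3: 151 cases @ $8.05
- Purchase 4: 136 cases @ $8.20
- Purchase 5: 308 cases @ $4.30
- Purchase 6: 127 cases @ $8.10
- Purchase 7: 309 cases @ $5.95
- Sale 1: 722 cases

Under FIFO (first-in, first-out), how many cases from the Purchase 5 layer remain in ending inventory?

Sale 1 (722) [FIFO — oldest first]: 137 @ $6.80 + 66 @ $6.40 + 77 @ $7.90 + 151 @ $8.05 + 136 @ $8.20 + 155 @ $4.30 = $4,959.55
Ending inventory: 153 @ $4.30 + 127 @ $8.10 + 309 @ $5.95 = $3,525.15
Check: goods available $8,484.70 = COGS $4,959.55 + ending $3,525.15

153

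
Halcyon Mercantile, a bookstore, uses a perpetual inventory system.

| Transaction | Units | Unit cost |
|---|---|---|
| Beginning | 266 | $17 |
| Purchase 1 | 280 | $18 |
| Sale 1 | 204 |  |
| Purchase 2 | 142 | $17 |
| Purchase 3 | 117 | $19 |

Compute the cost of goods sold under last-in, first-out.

COGS = $3,672

Sale 1 (204) [LIFO — newest first]: 204 @ $18 = $3,672
Ending inventory: 266 @ $17 + 76 @ $18 + 142 @ $17 + 117 @ $19 = $10,527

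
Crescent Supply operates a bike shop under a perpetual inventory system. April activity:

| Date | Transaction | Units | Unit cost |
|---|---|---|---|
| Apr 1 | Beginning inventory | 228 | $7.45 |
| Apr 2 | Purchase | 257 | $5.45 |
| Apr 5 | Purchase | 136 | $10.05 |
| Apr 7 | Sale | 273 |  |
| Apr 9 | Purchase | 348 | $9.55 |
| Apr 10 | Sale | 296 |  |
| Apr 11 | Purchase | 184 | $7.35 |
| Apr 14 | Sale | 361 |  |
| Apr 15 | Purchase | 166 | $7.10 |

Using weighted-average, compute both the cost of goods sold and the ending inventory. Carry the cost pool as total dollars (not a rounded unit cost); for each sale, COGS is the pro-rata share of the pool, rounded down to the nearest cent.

COGS = $7,346.87; ending inventory = $2,973.58

After Apr 1: 228 on hand, pool $1,698.60 (≈ $7.4500 each)
After Apr 2: 485 on hand, pool $3,099.25 (≈ $6.3902 each)
After Apr 5: 621 on hand, pool $4,466.05 (≈ $7.1917 each)
Apr 7, sell 273: 273/621 × $4,466.05 → $1,963.33
After Apr 9: 696 on hand, pool $5,826.12 (≈ $8.3709 each)
Apr 10, sell 296: 296/696 × $5,826.12 → $2,477.77
After Apr 11: 584 on hand, pool $4,700.75 (≈ $8.0492 each)
Apr 14, sell 361: 361/584 × $4,700.75 → $2,905.77
After Apr 15: 389 on hand, pool $2,973.58 (≈ $7.6442 each)
Total COGS = $1,963.33 + $2,477.77 + $2,905.77 = $7,346.87
Ending inventory (cost pool remaining) = $2,973.58
Check: goods available $10,320.45 = COGS $7,346.87 + ending $2,973.58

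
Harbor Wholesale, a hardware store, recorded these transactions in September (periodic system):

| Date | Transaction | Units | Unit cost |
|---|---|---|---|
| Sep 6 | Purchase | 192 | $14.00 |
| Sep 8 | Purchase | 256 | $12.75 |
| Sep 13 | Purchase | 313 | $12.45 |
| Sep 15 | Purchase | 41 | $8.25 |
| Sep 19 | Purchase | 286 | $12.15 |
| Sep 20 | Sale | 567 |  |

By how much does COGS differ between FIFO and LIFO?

$632.40

FIFO COGS: 192 @ $14.00 + 256 @ $12.75 + 119 @ $12.45 = $7,433.55
LIFO COGS: 286 @ $12.15 + 41 @ $8.25 + 240 @ $12.45 = $6,801.15
Difference = |$7,433.55 − $6,801.15| = $632.40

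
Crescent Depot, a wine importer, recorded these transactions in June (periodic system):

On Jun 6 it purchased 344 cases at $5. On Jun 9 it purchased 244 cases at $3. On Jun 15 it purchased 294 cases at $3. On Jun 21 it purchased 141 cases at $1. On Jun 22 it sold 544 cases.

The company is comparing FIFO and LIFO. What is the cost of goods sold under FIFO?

COGS = $2,320

FIFO COGS: 344 @ $5 + 200 @ $3 = $2,320
LIFO COGS: 141 @ $1 + 294 @ $3 + 109 @ $3 = $1,350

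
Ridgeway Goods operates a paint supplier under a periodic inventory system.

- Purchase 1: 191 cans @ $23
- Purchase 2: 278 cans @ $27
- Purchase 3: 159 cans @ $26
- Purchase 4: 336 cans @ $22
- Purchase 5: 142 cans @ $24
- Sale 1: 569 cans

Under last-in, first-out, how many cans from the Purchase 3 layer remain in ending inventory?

Sale 1 (569) [LIFO — newest first]: 142 @ $24 + 336 @ $22 + 91 @ $26 = $13,166
Ending inventory: 191 @ $23 + 278 @ $27 + 68 @ $26 = $13,667

68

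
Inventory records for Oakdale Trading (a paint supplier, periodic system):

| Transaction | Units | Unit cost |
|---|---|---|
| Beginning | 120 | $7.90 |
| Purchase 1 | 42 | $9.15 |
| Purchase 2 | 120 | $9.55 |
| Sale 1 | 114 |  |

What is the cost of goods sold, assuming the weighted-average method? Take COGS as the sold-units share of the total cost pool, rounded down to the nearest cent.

Sale 1, sell 114: 114/282 × $2,478.30 → $1,001.86
Ending inventory (cost pool remaining) = $1,476.44

COGS = $1,001.86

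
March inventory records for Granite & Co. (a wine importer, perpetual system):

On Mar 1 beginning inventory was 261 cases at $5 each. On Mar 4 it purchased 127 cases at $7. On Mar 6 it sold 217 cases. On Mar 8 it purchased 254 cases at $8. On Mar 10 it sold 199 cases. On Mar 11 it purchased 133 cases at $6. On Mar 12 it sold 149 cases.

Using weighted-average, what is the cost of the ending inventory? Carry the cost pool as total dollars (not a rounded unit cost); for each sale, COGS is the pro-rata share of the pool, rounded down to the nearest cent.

Ending inventory = $1,399.66

After Mar 1: 261 on hand, pool $1,305.00 (≈ $5.0000 each)
After Mar 4: 388 on hand, pool $2,194.00 (≈ $5.6546 each)
Mar 6, sell 217: 217/388 × $2,194.00 → $1,227.05
After Mar 8: 425 on hand, pool $2,998.95 (≈ $7.0564 each)
Mar 10, sell 199: 199/425 × $2,998.95 → $1,404.21
After Mar 11: 359 on hand, pool $2,392.74 (≈ $6.6650 each)
Mar 12, sell 149: 149/359 × $2,392.74 → $993.08
Total COGS = $1,227.05 + $1,404.21 + $993.08 = $3,624.34
Ending inventory (cost pool remaining) = $1,399.66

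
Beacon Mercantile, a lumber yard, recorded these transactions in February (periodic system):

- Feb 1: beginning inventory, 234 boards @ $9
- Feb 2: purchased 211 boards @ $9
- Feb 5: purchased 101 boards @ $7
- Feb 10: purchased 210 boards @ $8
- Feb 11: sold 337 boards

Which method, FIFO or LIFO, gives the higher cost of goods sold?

FIFO

FIFO COGS: 234 @ $9 + 103 @ $9 = $3,033
LIFO COGS: 210 @ $8 + 101 @ $7 + 26 @ $9 = $2,621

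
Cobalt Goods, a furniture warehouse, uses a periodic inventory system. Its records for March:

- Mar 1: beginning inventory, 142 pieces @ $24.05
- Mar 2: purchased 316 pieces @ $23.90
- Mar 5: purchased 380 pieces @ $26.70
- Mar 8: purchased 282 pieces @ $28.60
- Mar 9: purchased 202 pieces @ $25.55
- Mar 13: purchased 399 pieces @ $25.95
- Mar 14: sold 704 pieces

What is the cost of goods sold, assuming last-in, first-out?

Mar 14, 704 sold [LIFO — newest first]: 399 @ $25.95 + 202 @ $25.55 + 103 @ $28.60 = $18,460.95
Ending inventory: 142 @ $24.05 + 316 @ $23.90 + 380 @ $26.70 + 179 @ $28.60 = $26,232.90

COGS = $18,460.95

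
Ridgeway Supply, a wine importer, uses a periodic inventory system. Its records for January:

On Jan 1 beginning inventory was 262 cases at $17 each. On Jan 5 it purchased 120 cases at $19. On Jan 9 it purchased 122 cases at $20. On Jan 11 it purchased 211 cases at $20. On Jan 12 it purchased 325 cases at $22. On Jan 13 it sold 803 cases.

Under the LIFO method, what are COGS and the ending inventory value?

Jan 13, 803 sold [LIFO — newest first]: 325 @ $22 + 211 @ $20 + 122 @ $20 + 120 @ $19 + 25 @ $17 = $16,515
Ending inventory: 237 @ $17 = $4,029

COGS = $16,515; ending inventory = $4,029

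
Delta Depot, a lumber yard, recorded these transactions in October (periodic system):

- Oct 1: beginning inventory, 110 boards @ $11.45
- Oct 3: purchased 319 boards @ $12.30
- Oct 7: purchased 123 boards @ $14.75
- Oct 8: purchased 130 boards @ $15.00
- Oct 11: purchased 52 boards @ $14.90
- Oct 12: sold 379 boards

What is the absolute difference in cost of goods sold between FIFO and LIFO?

$881.05

FIFO COGS: 110 @ $11.45 + 269 @ $12.30 = $4,568.20
LIFO COGS: 52 @ $14.90 + 130 @ $15.00 + 123 @ $14.75 + 74 @ $12.30 = $5,449.25
Difference = |$4,568.20 − $5,449.25| = $881.05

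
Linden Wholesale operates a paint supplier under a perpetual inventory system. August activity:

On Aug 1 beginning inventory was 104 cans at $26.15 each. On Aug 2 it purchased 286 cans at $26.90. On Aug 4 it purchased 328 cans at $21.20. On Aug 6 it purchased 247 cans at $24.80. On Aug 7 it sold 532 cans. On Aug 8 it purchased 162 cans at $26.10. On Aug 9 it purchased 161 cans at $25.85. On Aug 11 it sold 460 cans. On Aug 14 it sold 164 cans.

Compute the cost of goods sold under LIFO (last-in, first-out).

COGS = $28,409.45

Aug 7, 532 sold [LIFO — newest first]: 247 @ $24.80 + 285 @ $21.20 = $12,167.60
Aug 11, 460 sold [LIFO — newest first]: 161 @ $25.85 + 162 @ $26.10 + 43 @ $21.20 + 94 @ $26.90 = $11,830.25
Aug 14, 164 sold [LIFO — newest first]: 164 @ $26.90 = $4,411.60
Total COGS = $12,167.60 + $11,830.25 + $4,411.60 = $28,409.45
Ending inventory: 104 @ $26.15 + 28 @ $26.90 = $3,472.80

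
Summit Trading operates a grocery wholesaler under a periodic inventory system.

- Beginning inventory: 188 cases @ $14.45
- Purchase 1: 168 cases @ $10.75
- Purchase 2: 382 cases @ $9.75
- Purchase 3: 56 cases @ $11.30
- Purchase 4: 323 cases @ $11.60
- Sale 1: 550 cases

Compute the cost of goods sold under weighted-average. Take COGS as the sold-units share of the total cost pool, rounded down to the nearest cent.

Sale 1, sell 550: 550/1117 × $12,626.70 → $6,217.26
Ending inventory (cost pool remaining) = $6,409.44

COGS = $6,217.26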